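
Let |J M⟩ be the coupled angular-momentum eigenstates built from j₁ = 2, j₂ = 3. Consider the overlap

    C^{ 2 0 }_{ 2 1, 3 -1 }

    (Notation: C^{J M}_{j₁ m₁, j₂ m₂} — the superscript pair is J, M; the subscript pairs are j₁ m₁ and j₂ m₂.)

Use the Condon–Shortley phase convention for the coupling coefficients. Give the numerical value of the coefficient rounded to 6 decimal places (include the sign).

j₁+j₂−J=3  J+j₁−j₂=1  J−j₁+j₂=3  j₁+j₂+J+1=8
(j₁±m₁, j₂±m₂, J±M) = (3,1,2,4,2,2)
P² = 36/7
sum k=0..1:
  [0] +1/12 = 1/12
  [1] −1/4 = -1/4
S = -1/6
C² = P²·S² = 1/7 ; C = -0.377964

−√(1/7) = -0.377964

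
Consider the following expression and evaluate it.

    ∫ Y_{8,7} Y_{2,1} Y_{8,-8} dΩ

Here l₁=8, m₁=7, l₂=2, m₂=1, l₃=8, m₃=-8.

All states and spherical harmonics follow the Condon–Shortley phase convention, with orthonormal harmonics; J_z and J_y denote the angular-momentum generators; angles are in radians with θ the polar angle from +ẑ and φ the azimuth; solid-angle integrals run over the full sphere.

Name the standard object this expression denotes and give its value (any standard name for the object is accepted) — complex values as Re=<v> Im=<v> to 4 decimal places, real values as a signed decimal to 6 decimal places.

Gaunt coefficient, +0.162642

This is a Gaunt coefficient — the integral of a triple product of spherical harmonics over the sphere.
Rules hold: Σm=0, L=18 even, 6≤8≤10.
N = 17·5·17 = 1445
Δ = 2!·14!·2!/19! = 1/348840
Racah Σ t=0..2: t=0:+1/116121600 t=1:−1/25401600 t=2:+1/116121600 = -1/45158400
⇒ 3j(8 2 8; 0 0 0)² = 24/1615, sgn -1
Racah Σ t=1..1: t=1:−1/174356582400 = -1/174356582400
⇒ 3j(8 2 8; 7 1 -8)² = 5/323, sgn -1
4πI² = N·(3j₀)²·(3jₘ)² = 120/361
I = +1·√(0.33241/4π) = 0.16264177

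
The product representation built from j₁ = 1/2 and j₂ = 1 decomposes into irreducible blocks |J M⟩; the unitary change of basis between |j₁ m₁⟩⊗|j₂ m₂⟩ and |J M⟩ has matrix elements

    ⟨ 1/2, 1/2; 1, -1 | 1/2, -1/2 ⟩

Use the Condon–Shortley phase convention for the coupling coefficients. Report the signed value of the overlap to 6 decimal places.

+0.816497  (= +√(2/3))

j₁+j₂−J=1  J+j₁−j₂=0  J−j₁+j₂=1  j₁+j₂+J+1=3
(j₁±m₁, j₂±m₂, J±M) = (1,0,0,2,0,1)
P² = 2/3
sum k=0..0:
  [0] +1/1 = 1
S = 1
C² = P²·S² = 2/3 ; C = +0.816497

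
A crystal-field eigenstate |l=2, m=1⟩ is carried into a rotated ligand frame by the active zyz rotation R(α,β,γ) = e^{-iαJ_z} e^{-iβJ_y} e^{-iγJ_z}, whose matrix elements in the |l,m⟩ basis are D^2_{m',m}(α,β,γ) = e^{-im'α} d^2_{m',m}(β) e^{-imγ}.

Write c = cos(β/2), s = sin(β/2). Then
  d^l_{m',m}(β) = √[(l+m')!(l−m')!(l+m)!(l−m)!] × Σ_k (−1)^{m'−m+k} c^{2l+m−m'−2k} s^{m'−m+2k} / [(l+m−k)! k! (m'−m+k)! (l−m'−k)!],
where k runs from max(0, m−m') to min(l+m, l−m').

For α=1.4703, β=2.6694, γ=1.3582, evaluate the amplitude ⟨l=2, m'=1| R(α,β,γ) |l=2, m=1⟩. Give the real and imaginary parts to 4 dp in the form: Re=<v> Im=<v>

D^2_{1,1}(1.4703,2.6694,1.3582) = e^{-i·1·1.4703}·d^2_{1,1}(2.6694)·e^{-i·1·1.3582}. Compute d first:
Half-angle: c=0.233909, s=0.972258. N=√(6·1·6·1)=6.000000
k∈{0,1} keeps every argument non-negative
  k=0: (−1)^0·6.0000/(6)·0.2339^4·0.9723^0 = +0.002994
  k=1: (−1)^1·6.0000/(2)·0.2339^2·0.9723^2 = -0.155160
d^2_{1,1}(2.6694) = +0.002994 -0.155160 = -0.152166
D = (+0.100327-0.994954i)·(-0.152166)·(+0.210998-0.977486i) = +0.144769+0.046868i

Re=0.1448 Im=0.0469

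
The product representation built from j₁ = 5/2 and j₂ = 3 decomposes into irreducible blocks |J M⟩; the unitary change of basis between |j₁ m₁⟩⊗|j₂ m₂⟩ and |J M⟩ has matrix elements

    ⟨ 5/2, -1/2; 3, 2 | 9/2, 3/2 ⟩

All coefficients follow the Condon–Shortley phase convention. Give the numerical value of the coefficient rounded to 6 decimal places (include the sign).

−√(169/462) = -0.604815

j₁+j₂−J=1  J+j₁−j₂=4  J−j₁+j₂=5  j₁+j₂+J+1=11
(j₁±m₁, j₂±m₂, J±M) = (2,3,5,1,6,3)
P² = 345600/77
sum k=0..1:
  [0] +1/720 = 1/720
  [1] −1/96 = -1/96
S = -13/1440
C² = P²·S² = 169/462 ; C = -0.604815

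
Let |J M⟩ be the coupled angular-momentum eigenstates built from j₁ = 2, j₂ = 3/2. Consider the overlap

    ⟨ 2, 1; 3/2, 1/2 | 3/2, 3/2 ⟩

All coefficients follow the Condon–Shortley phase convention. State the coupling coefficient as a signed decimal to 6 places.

j₁+j₂−J=2  J+j₁−j₂=2  J−j₁+j₂=1  j₁+j₂+J+1=6
(j₁±m₁, j₂±m₂, J±M) = (3,1,2,1,3,0)
P² = 8/5
sum k=1..1:
  [1] −1/2 = -1/2
S = -1/2
C² = P²·S² = 2/5 ; C = -0.632456

−√(2/5) = -0.632456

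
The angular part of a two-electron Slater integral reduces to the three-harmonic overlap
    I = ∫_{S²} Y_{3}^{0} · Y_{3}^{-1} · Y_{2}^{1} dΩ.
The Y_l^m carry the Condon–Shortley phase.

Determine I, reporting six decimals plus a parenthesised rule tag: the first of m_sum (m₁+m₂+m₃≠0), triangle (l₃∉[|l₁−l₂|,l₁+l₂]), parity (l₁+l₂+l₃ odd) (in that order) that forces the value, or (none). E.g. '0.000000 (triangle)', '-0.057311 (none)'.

m-sum 0 ✓  L=8 even ✓  0≤2≤6 ✓
Π(2lᵢ+1) = 7×7×5 = 245
triangle coeff Δ(3,3,2) = 1/3780
Σ_t [1,3]: t=1:−1/24 t=2:+1/4 t=3:−1/24 = 1/6
(3j)²=4/105 [(3 3 2; 0 0 0)], sign=+1
Σ_t [1,2]: t=1:−1/12 t=2:+1/8 = 1/24
(3j)²=1/210 [(3 3 2; 0 -1 1)], sign=-1
⇒ 4πI² = 2/45
I = (-1)√(2/45/(4π)) = -0.05947080
No selection rule forces the value: the integral is nonzero (none).

-0.059471 (none)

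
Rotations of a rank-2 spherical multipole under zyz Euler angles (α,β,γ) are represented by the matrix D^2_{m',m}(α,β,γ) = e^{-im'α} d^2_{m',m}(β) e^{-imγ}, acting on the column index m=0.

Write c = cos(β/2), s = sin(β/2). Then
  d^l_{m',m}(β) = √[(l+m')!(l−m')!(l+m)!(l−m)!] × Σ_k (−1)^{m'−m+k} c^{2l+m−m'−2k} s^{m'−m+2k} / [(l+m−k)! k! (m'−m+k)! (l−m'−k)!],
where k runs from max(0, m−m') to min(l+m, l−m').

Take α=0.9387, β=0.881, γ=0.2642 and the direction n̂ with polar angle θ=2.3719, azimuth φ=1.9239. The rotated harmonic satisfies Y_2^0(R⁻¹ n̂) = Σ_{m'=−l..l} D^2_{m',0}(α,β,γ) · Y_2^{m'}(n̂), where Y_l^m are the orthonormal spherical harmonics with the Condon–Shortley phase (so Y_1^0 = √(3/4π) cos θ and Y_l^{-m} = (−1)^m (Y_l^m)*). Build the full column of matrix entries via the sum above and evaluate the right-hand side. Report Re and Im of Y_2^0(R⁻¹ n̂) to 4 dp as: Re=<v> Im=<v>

Re=-0.2911 Im=0.0000

Need the full column D^2_{m',0} for m'=−2..2 at α=0.9387, β=0.8810, γ=0.2642.
cos(β/2)=0.904539, sin(β/2)=0.426392
d^2_{-2,0}: single k=2 term ⇒ +0.364374;  D = -0.109976+0.347381i
d^2_{-1,0}: k∈[1..2] ⇒ +0.772976 -0.171763 = +0.601213;  D = +0.355219+0.485053i
d^2_{0,0}: k∈[0..2] ⇒ +0.669435 -0.595020 +0.033055 = +0.107469;  D = +0.107469+0.000000i
d^2_{1,0}: k∈[0..1] ⇒ -0.772976 +0.171763 = -0.601213;  D = -0.355219+0.485053i
d^2_{2,0}: single k=0 term ⇒ +0.364374;  D = -0.109976-0.347381i
Y_2^{m'}(θ=2.3719,φ=1.9239) and Σ D·Y over m':
  (-0.1100+0.3474i)·(-0.1423+0.1214i)  (+0.3552+0.4851i)·(+0.1335+0.3623i)  (+0.1075+0.0000i)·(+0.1726+0.0000i)  (-0.3552+0.4851i)·(-0.1335+0.3623i)  (-0.1100-0.3474i)·(-0.1423-0.1214i)
Y_2^0(R⁻¹ n̂) = -0.291077+0.000000i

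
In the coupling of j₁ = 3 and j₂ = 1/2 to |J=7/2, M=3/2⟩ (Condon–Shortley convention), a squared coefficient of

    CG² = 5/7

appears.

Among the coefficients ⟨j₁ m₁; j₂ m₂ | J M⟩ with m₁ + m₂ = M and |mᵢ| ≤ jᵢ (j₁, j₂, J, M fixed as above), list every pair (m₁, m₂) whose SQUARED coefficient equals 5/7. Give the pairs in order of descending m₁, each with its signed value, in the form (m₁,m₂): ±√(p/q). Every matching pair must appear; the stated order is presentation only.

(1,1/2): +√(5/7)

Admissible pairs with m₁+m₂ = M = 3/2: (1,1/2), (2,-1/2)
  (m₁,m₂)=(2,-1/2): CG² = 2/7, CG = +√(2/7)
  (m₁,m₂)=(1,1/2): CG² = 5/7, CG = +√(5/7)   ← matches the target
Pairs with CG² = 5/7: (1,1/2): +√(5/7)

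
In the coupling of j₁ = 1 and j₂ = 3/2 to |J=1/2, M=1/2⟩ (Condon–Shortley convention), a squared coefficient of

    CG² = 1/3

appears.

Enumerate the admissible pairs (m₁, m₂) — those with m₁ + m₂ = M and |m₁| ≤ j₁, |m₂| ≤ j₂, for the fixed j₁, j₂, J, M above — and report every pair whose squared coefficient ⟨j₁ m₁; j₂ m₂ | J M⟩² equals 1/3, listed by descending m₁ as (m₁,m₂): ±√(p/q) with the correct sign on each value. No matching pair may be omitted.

(0,1/2): −√(1/3)

Admissible pairs with m₁+m₂ = M = 1/2: (-1,3/2), (0,1/2), (1,-1/2)
  (m₁,m₂)=(1,-1/2): CG² = 1/6, CG = +√(1/6)
  (m₁,m₂)=(0,1/2): CG² = 1/3, CG = −√(1/3)   ← matches the target
  (m₁,m₂)=(-1,3/2): CG² = 1/2, CG = +√(1/2)
Pairs with CG² = 1/3: (0,1/2): −√(1/3)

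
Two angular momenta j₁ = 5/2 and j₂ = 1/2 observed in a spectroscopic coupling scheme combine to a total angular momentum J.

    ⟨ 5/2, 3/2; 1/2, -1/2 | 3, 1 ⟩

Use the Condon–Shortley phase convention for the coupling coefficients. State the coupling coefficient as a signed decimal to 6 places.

+√(1/3) ≈ +0.577350

triangle: 0!×5!×1!/7! = 120/5040
(j±m)!: 4!×1!×0!×1!×4!×2! = 1152
prefactor² = (2J+1)×Δ×N² = 192
  k=0: +1/(0!×0!×1!×0!×4!×1!) = 1/24
Σ = 1/24  ⇒  CG² = 192×(1/24)² = 1/3
CG = +√(1/3) = +0.577350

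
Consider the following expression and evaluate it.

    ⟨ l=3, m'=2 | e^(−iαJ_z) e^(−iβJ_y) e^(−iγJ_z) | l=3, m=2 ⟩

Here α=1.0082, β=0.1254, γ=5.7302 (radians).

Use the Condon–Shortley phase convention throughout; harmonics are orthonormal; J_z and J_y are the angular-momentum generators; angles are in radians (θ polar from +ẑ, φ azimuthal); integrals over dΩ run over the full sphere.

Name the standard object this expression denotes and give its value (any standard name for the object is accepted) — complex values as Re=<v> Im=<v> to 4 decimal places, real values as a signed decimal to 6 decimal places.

This is a Wigner D-matrix element — the rotation-matrix element ⟨l m'| R(α,β,γ) |l m⟩ in the angular-momentum basis.
Split into d^3_{2,2}(β=0.1254) × two z-phases.
c=cos(0.125400/2)=0.998035, s=sin(0.125400/2)=0.062659; N=√[120·1·120·1]=120.000000
k: max(0,(2)−(2))=0 … min(3+(2),3−(2))=1
  k=0: (−1)^0·120.0000/(120)·0.9980^6·0.0627^0 = +0.988268
  k=1: (−1)^1·120.0000/(24)·0.9980^4·0.0627^2 = -0.019477
d^3_{2,2}(0.1254) = +0.988268 -0.019477 = +0.968791
D = (-0.431003-0.902351i)·(+0.968791)·(+0.448267+0.893900i) = +0.594263-0.765119i

Wigner D-matrix element, Re=0.5943 Im=-0.7651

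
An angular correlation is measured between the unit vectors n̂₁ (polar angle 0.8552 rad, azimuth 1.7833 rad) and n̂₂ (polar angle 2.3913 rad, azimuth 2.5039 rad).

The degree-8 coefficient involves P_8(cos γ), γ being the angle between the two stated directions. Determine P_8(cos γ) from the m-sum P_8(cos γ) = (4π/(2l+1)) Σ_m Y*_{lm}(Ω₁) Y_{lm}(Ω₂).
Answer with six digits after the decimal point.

Expand P_8 via completeness: Σ_{m} conj(Y_{8,m}) at Ω₁ times Y_{8,m} at Ω₂ —
  [-8]  conj(Y_{8,-8})(Ω₁) = -0.00699 + 0.05379j ; Y_{8,-8}(Ω₂) = 0.00914 - 0.02228j ; Δ = 0.00113 + 0.00065j
  [-7]  conj(Y_{8,-7})(Ω₁) = 0.18797 - 0.01569j ; Y_{8,-7}(Ω₂) = -0.02542 - 0.10017j ; Δ = -0.00635 - 0.01843j
  [-6]  conj(Y_{8,-6})(Ω₁) = -0.11062 - 0.36303j ; Y_{8,-6}(Ω₂) = -0.20590 - 0.16806j ; Δ = -0.03824 + 0.09334j
  [-5]  conj(Y_{8,-5})(Ω₁) = -0.39439 + 0.21971j ; Y_{8,-5}(Ω₂) = -0.44014 - 0.02064j ; Δ = 0.17812 - 0.08856j
  [-4]  conj(Y_{8,-4})(Ω₁) = 0.13408 + 0.15264j ; Y_{8,-4}(Ω₂) = -0.34602 + 0.23209j ; Δ = -0.08182 - 0.02170j
  [-3]  conj(Y_{8,-3})(Ω₁) = -0.14159 + 0.19116j ; Y_{8,-3}(Ω₂) = -0.01727 + 0.04846j ; Δ = -0.00682 - 0.01016j
  [-2]  conj(Y_{8,-2})(Ω₁) = 0.31562 + 0.14284j ; Y_{8,-2}(Ω₂) = -0.10379 - 0.34106j ; Δ = 0.01596 - 0.12247j
  [-1]  conj(Y_{8,-1})(Ω₁) = -0.01835 + 0.08505j ; Y_{8,-1}(Ω₂) = -0.18705 - 0.13860j ; Δ = 0.01522 - 0.01336j
  [+0]  conj(Y_{8,0})(Ω₁) = 0.35942 + 0.00000j ; Y_{8,0}(Ω₂) = 0.29265 + 0.00000j ; Δ = 0.10518 + 0.00000j
  [+1]  conj(Y_{8,1})(Ω₁) = 0.01835 + 0.08505j ; Y_{8,1}(Ω₂) = 0.18705 - 0.13860j ; Δ = 0.01522 + 0.01336j
  [+2]  conj(Y_{8,2})(Ω₁) = 0.31562 - 0.14284j ; Y_{8,2}(Ω₂) = -0.10379 + 0.34106j ; Δ = 0.01596 + 0.12247j
  [+3]  conj(Y_{8,3})(Ω₁) = 0.14159 + 0.19116j ; Y_{8,3}(Ω₂) = 0.01727 + 0.04846j ; Δ = -0.00682 + 0.01016j
  [+4]  conj(Y_{8,4})(Ω₁) = 0.13408 - 0.15264j ; Y_{8,4}(Ω₂) = -0.34602 - 0.23209j ; Δ = -0.08182 + 0.02170j
  [+5]  conj(Y_{8,5})(Ω₁) = 0.39439 + 0.21971j ; Y_{8,5}(Ω₂) = 0.44014 - 0.02064j ; Δ = 0.17812 + 0.08856j
  [+6]  conj(Y_{8,6})(Ω₁) = -0.11062 + 0.36303j ; Y_{8,6}(Ω₂) = -0.20590 + 0.16806j ; Δ = -0.03824 - 0.09334j
  [+7]  conj(Y_{8,7})(Ω₁) = -0.18797 - 0.01569j ; Y_{8,7}(Ω₂) = 0.02542 - 0.10017j ; Δ = -0.00635 + 0.01843j
  [+8]  conj(Y_{8,8})(Ω₁) = -0.00699 - 0.05379j ; Y_{8,8}(Ω₂) = 0.00914 + 0.02228j ; Δ = 0.00113 - 0.00065j
Total Σ_m = 0.25960 - 0.00000j. Multiply by 0.739198: 0.19190 - 0.00000j. P_8(cos γ) = 0.191899

0.191899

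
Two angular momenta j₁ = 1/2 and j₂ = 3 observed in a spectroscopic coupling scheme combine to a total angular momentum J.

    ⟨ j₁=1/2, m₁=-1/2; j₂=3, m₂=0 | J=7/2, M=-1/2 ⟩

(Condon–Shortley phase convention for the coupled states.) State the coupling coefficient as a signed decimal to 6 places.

triangle: 0!·1!·6!/8! = 720/40320
(j±m)!: 0!·1!·3!·3!·3!·4! = 5184
prefactor² = (2J+1)·Δ·N² = 5184/7
  k=0: +1/(0!·0!·1!·3!·0!·3!) = 1/36
Σ = 1/36  ⇒  CG² = 5184/7·(1/36)² = 4/7
CG = +√(4/7) = +0.755929

+√(4/7) = +0.755929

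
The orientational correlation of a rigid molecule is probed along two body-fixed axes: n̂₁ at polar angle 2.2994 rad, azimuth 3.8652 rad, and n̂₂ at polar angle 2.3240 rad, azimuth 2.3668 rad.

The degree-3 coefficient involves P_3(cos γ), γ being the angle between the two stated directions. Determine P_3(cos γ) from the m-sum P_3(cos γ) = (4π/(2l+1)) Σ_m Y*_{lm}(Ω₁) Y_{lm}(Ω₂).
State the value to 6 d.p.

Summing Y*_{l m}(θ₁,φ₁)·Y_{l m}(θ₂,φ₂) over m ∈ [−3, 3]; prefactor 4π/(2·3+1) = 1.795196:
  term(m=-3) = (-0.006048, -0.027409)   from Y*(Ω₁)=(0.097849, -0.143018), Y(Ω₂)=(0.110832, -0.118119)
  term(m=-2) = (-0.139437, 0.020332)   from Y*(Ω₁)=(-0.046693, -0.375908), Y(Ω₂)=(-0.007890, -0.371914)
  term(m=-1) = (0.006699, 0.092377)   from Y*(Ω₁)=(-0.219853, -0.194234), Y(Ω₂)=(-0.225600, -0.220865)
  term(m=+0) = (0.032833, 0.000000)   from Y*(Ω₁)=(0.194643, -0.000000), Y(Ω₂)=(0.168681, 0.000000)
  term(m=+1) = (0.006699, -0.092377)   from Y*(Ω₁)=(0.219853, -0.194234), Y(Ω₂)=(0.225600, -0.220865)
  term(m=+2) = (-0.139437, -0.020332)   from Y*(Ω₁)=(-0.046693, 0.375908), Y(Ω₂)=(-0.007890, 0.371914)
  term(m=+3) = (-0.006048, 0.027409)   from Y*(Ω₁)=(-0.097849, -0.143018), Y(Ω₂)=(-0.110832, -0.118119)
Σ over m = (-0.244739, 0.000000); ×(4π/7) → (-0.439355, 0.000000). Real part: -0.439355

-0.439355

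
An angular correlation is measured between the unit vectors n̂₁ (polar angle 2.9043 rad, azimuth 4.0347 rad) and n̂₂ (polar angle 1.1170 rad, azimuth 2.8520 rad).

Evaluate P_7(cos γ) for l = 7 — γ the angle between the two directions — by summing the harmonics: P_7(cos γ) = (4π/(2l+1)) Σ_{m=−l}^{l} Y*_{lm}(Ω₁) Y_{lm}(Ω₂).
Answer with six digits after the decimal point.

Term-by-term m-sum for l=7 (normalisation 4π/15 = 0.837758):
  m=-7: (-0.00002 + 0.00000j) × (0.10441 - 0.21268j) = -0.00000 + 0.00000j  (running Σ = -0.00000 + 0.00000j)
  m=-6: (-0.00018 + 0.00024j) × (-0.07177 + 0.42638j) = -0.00009 - 0.00010j  (running Σ = -0.00009 - 0.00009j)
  m=-5: (0.00073 + 0.00288j) × (-0.03951 - 0.32003j) = 0.00089 - 0.00035j  (running Σ = 0.00080 - 0.00044j)
  m=-4: (0.01837 + 0.00844j) × (-0.04222 - 0.09649j) = 0.00004 - 0.00213j  (running Σ = 0.00084 - 0.00257j)
  m=-3: (0.08783 - 0.04376j) × (0.22836 + 0.27001j) = 0.03187 + 0.01372j  (running Σ = 0.03271 + 0.01115j)
  m=-2: (0.06954 - 0.31779j) × (-0.03980 - 0.02603j) = -0.01104 + 0.01084j  (running Σ = 0.02167 + 0.02199j)
  m=-1: (-0.39987 - 0.49682j) × (-0.31401 - 0.09357j) = 0.07908 + 0.19342j  (running Σ = 0.10075 + 0.21541j)
  m=0: (-0.38532 + 0.00000j) × (0.08941 + 0.00000j) = -0.03445 + 0.00000j  (running Σ = 0.06630 + 0.21541j)
  m=1: (0.39987 - 0.49682j) × (0.31401 - 0.09357j) = 0.07908 - 0.19342j  (running Σ = 0.14538 + 0.02199j)
  m=2: (0.06954 + 0.31779j) × (-0.03980 + 0.02603j) = -0.01104 - 0.01084j  (running Σ = 0.13434 + 0.01115j)
  m=3: (-0.08783 - 0.04376j) × (-0.22836 + 0.27001j) = 0.03187 - 0.01372j  (running Σ = 0.16621 - 0.00257j)
  m=4: (0.01837 - 0.00844j) × (-0.04222 + 0.09649j) = 0.00004 + 0.00213j  (running Σ = 0.16625 - 0.00044j)
  m=5: (-0.00073 + 0.00288j) × (0.03951 - 0.32003j) = 0.00089 + 0.00035j  (running Σ = 0.16714 - 0.00009j)
  m=6: (-0.00018 - 0.00024j) × (-0.07177 - 0.42638j) = -0.00009 + 0.00010j  (running Σ = 0.16705 + 0.00000j)
  m=7: (0.00002 + 0.00000j) × (-0.10441 - 0.21268j) = -0.00000 - 0.00000j  (running Σ = 0.16705 - 0.00000j)
Total Σ_m = 0.16705 - 0.00000j. Multiply by 0.837758: 0.13995 - 0.00000j. P_7(cos γ) = 0.139948

0.139948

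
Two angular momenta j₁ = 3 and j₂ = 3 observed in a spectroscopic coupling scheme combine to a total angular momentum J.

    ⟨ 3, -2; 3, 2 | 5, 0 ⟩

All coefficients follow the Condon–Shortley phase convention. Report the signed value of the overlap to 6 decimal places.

triangle: 1!·5!·5!/12! = 14400/479001600
(j±m)!: 1!·5!·5!·1!·5!·5! = 207360000
prefactor² = (2J+1)·Δ·N² = 480000/7
  k=0: +1/(0!·1!·5!·5!·0!·0!) = 1/14400
  k=1: −1/(1!·0!·4!·4!·1!·1!) = -1/576
Σ = -1/600  ⇒  CG² = 480000/7·(-1/600)² = 4/21
CG = −√(4/21) = -0.436436

−√(4/21) = -0.436436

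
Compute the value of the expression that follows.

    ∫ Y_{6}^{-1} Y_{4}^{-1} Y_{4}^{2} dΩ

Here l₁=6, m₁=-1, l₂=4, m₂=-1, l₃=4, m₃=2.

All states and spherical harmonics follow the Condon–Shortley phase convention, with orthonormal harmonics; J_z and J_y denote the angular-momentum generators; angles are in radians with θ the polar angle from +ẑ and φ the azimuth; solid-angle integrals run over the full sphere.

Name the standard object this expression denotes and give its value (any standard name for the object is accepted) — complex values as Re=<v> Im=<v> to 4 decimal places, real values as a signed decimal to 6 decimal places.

Gaunt coefficient, +0.097783

This is a Gaunt coefficient — the integral of a triple product of spherical harmonics over the sphere.
Rules hold: Σm=0, L=14 even, 2≤4≤10.
N = 13·9·9 = 1053
Δ = 6!·6!·2!/15! = 1/1261260
Racah Σ t=2..4: t=2:+1/4608 t=3:−1/1296 t=4:+1/4608 = -7/20736
⇒ 3j(6 4 4; 0 0 0)² = 20/1287, sgn -1
Racah Σ t=1..3: t=1:−1/172800 t=2:+1/5760 t=3:−1/3456 = -7/57600
⇒ 3j(6 4 4; -1 -1 2)² = 21/2860, sgn -1
4πI² = N·(3j₀)²·(3jₘ)² = 189/1573
I = +1·√(0.120153/4π) = 0.09778261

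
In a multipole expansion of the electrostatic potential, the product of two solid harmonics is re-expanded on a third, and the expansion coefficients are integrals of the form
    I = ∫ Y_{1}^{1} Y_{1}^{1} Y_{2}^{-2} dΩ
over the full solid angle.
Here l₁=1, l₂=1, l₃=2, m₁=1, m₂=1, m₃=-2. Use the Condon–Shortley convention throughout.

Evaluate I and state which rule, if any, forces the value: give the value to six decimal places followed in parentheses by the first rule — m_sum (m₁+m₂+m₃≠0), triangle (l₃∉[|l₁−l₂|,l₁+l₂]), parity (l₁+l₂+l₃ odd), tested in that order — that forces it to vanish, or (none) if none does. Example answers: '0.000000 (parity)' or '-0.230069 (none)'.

0.309019 (none)

Rules hold: Σm=0, L=4 even, 0≤2≤2.
N = 3·3·5 = 45
Δ = 0!·2!·2!/5! = 1/30
Racah Σ t=0..0: t=0:+1/1 = 1/1
⇒ 3j(1 1 2; 0 0 0)² = 2/15, sgn +1
Racah Σ t=0..0: t=0:+1/4 = 1/4
⇒ 3j(1 1 2; 1 1 -2)² = 1/5, sgn +1
4πI² = N·(3j₀)²·(3jₘ)² = 6/5
I = +1·√(1.2/4π) = 0.30901936
No selection rule forces the value: the integral is nonzero (none).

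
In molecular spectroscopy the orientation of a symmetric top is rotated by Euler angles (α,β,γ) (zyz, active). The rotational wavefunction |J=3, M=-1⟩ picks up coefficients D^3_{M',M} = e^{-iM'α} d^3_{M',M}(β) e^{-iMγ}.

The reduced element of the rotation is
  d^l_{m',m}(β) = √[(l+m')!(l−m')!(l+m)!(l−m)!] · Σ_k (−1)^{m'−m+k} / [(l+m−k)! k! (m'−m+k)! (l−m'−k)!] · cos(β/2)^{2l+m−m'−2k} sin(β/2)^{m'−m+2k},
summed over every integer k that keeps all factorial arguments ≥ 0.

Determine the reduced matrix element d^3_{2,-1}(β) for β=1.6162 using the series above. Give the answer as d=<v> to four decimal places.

d=-0.3566

d^3_{2,-1}(β=1.6162) via the finite sum:
Half-angle: c=0.690873, s=0.722976. N=√(120·1·2·24)=75.894664
Admissible k: 0..1 (factorial args all ≥0)
  k=0: (−1)^3·75.8947/(12)·0.6909^3·0.7230^3 = -0.788128
  k=1: (−1)^4·75.8947/(24)·0.6909^1·0.7230^5 = +0.431536
d^3_{2,-1}(1.6162) = -0.788128 +0.431536 = -0.356591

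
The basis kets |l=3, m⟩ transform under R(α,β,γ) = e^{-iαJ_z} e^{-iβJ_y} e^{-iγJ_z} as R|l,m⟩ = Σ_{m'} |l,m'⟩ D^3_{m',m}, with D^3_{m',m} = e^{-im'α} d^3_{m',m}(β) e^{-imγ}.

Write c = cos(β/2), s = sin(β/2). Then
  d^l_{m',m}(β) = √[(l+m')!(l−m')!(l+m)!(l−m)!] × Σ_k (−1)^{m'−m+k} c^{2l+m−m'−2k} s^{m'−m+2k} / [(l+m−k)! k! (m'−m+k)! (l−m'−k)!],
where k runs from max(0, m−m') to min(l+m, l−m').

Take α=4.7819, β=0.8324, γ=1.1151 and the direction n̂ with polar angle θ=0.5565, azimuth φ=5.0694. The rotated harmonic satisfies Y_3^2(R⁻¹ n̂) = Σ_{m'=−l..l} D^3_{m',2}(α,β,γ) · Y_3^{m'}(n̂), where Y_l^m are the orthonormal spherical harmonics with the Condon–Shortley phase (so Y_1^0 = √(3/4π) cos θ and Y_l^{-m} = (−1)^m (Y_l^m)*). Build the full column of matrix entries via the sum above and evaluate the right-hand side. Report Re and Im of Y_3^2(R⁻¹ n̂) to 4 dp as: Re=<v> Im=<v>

Re=-0.1012 Im=0.0051

Need the full column D^3_{m',2} for m'=−3..3 at α=4.7819, β=0.8324, γ=1.1151.
cos(β/2)=0.914632, sin(β/2)=0.404288
d^3_{-3,2}: single k=5 term ⇒ +0.024198;  D = +0.021780-0.010544i
d^3_{-2,2}: k∈[4..5] ⇒ +0.111744 -0.004367 = +0.107378;  D = +0.053389+0.093164i
d^3_{-1,2}: k∈[3..4] ⇒ +0.319772 -0.031239 = +0.288533;  D = -0.239771+0.160503i
d^3_{0,2}: k∈[2..3] ⇒ +0.626509 -0.122410 = +0.504099;  D = -0.308834-0.398419i
d^3_{1,2}: k∈[1..2] ⇒ +0.818318 -0.319772 = +0.498546;  D = +0.371864-0.332062i
d^3_{2,2}: k∈[0..1] ⇒ +0.585434 -0.571922 = +0.013512;  D = +0.009678+0.009429i
d^3_{3,2}: single k=0 term ⇒ -0.633867;  D = +0.409733-0.483638i
Y_3^{m'}(θ=0.5565,φ=5.0694) and Σ D·Y over m':
  (+0.0218-0.0105i)·(-0.0540-0.0295i)  (+0.0534+0.0932i)·(-0.1830+0.1586i)  (-0.2398+0.1605i)·(+0.1554+0.4166i)  (-0.3088-0.3984i)·(+0.1917+0.0000i)  (+0.3719-0.3321i)·(-0.1554+0.4166i)  (+0.0097+0.0094i)·(-0.1830-0.1586i)  (+0.4097-0.4836i)·(+0.0540-0.0295i)
Y_3^2(R⁻¹ n̂) = -0.101213+0.005124i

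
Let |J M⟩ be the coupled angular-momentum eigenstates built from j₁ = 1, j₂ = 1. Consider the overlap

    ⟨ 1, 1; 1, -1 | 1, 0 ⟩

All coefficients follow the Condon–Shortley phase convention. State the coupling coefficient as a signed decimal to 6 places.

+√(1/2) ≈ +0.707107

triangle: 1!*1!*1!/4! = 1/24
(j±m)!: 2!*0!*0!*2!*1!*1! = 4
prefactor² = (2J+1)*Δ*N² = 1/2
  k=0: +1/(0!*1!*0!*0!*1!*1!) = 1
Σ = 1  ⇒  CG² = 1/2*1² = 1/2
CG = +√(1/2) = +0.707107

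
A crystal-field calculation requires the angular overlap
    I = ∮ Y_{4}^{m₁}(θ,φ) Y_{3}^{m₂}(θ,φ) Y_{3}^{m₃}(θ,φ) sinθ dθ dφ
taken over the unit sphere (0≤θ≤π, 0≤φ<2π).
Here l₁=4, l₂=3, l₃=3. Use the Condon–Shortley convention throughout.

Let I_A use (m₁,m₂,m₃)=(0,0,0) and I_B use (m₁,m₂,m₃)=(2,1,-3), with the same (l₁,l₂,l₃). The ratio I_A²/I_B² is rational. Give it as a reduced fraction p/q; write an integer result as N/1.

2/3

Same 4,3,3: normalisation and zero-m 3j drop out of the ratio.
A: Δ: 4! 4! 2! / 11! → 1/34650; sum: t=1:−1/72 t=2:+1/16 t=3:−1/72 = 5/144; 3j²(4 3 3; 0 0 0) = Δ·Π!·Σ² = 2/77  (sign -1)
B: Δ: 4! 4! 2! / 11! → 1/34650; sum: t=2:+1/192 = 1/192; 3j²(4 3 3; 2 1 -3) = Δ·Π!·Σ² = 3/77  (sign +1)
I_A²/I_B² = (2/77)/(3/77) = 2/3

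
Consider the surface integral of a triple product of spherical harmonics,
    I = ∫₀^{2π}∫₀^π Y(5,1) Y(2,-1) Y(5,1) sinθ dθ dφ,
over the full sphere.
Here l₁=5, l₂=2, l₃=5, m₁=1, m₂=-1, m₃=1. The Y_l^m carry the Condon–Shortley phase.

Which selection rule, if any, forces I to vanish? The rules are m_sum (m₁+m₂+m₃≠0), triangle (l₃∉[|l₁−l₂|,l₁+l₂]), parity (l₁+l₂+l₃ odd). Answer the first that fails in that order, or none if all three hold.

m₁+m₂+m₃ = 1 − 1 + 1 = 1  ✗
triangle: |5−2|=3 ≤ l₃=5 ≤ 5+2=7
parity: l₁+l₂+l₃ = 12 is even

m_sum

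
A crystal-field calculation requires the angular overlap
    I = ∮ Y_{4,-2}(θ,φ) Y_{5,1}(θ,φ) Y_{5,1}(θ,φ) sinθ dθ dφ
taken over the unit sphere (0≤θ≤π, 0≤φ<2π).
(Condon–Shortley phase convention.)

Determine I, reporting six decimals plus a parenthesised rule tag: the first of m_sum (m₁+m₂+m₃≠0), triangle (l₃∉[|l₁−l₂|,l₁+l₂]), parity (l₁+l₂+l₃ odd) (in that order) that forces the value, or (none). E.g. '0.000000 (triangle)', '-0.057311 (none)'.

0.137240 (none)

Checks pass: Σm=0; 14 even; l₃=5∈[1,9].
(2·4+1)(2·5+1)(2·5+1) = 1089
Δ: 4! 4! 6! / 15! → 1/3153150
sum: t=0:+1/69120 t=1:−1/1728 t=2:+1/576 t=3:−1/1728 t=4:+1/69120 = 7/11520
3j²(4 5 5; 0 0 0) = Δ·Π!·Σ² = 2/143  (sign -1)
sum: t=2:+1/4608 t=3:−1/1296 t=4:+1/4608 = -7/20736
3j²(4 5 5; -2 1 1) = Δ·Π!·Σ² = 20/1287  (sign -1)
combine: 4πI² = 1089·2/143·20/1287 = 40/169
take √, sign +1: I = 0.13724032
No selection rule forces the value: the integral is nonzero (none).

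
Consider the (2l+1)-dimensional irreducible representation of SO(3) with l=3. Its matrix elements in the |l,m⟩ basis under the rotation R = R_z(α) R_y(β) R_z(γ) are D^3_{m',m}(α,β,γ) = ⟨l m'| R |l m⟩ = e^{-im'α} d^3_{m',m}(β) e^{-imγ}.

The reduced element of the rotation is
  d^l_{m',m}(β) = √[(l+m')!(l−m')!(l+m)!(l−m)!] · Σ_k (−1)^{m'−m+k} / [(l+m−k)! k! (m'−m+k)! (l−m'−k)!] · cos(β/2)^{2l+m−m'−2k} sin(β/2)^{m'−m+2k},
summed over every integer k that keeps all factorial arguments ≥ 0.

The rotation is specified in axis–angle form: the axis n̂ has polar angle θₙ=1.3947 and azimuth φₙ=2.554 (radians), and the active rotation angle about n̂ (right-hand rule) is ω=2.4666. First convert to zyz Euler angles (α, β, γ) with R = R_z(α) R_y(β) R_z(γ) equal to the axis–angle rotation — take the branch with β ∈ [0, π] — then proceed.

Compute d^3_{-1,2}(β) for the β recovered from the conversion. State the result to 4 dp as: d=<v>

Axis–angle → zyz. n̂ = (sinθₙcosφₙ, sinθₙsinφₙ, cosθₙ) = (-0.819407, +0.545786, +0.175188), ω = 2.4666.
R = I cosω + sinω [n̂]ₓ + (1−cosω) n̂n̂ᵀ gives
  R = [+0.414906, -0.905844, +0.085436; -0.686898, -0.250269, +0.682303; -0.596678, -0.341778, -0.726060]
β = atan2(√(R₁₃²+R₂₃²), R₃₃) = 2.383371; α = atan2(R₂₃, R₁₃) mod 2π = 1.446227; γ = atan2(R₃₂, −R₃₁) mod 2π = 5.763005
d^3_{-1,2}(β=2.3834) via the finite sum:
With c≡cos(β/2)=0.370094 and s≡sin(β/2)=0.928994, N=[2·24·120·1]^{1/2}=75.894664
k: max(0,(2)−(-1))=3 … min(3+(2),3−(-1))=4
  k=3: (−1)^0·75.8947/(12)·0.3701^3·0.9290^3 = +0.257043
  k=4: (−1)^1·75.8947/(24)·0.3701^1·0.9290^5 = -0.809799
d^3_{-1,2}(2.3834) = +0.257043 -0.809799 = -0.552756

d=-0.5528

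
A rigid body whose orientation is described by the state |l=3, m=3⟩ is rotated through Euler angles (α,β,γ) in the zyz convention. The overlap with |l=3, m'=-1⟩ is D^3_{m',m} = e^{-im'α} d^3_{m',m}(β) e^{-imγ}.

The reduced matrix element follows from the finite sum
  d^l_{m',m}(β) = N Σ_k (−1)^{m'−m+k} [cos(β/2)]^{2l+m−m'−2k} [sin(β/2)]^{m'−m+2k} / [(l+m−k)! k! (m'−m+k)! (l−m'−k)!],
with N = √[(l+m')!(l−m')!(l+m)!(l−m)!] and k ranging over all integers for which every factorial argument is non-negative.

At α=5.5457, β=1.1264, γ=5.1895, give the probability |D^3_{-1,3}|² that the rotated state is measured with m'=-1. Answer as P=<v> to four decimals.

First d^3_{-1,3}(β=1.1264), then the phase factors e^{-i(-1)α} and e^{-i(3)γ}:
With c≡cos(β/2)=0.845551 and s≡sin(β/2)=0.533895, N=[2·24·720·1]^{1/2}=185.903201
Admissible k: 4..4 (factorial args all ≥0)
  k=4: (−1)^0·185.9032/(48)·0.8456^2·0.5339^4 = +0.224982
d^3_{-1,3}(1.1264) = +0.224982
|D^3_{-1,3}|² = |d^3_{-1,3}(β)|² = (+0.224982)² = 0.050617 (the z-rotation phases have unit modulus)

P=0.0506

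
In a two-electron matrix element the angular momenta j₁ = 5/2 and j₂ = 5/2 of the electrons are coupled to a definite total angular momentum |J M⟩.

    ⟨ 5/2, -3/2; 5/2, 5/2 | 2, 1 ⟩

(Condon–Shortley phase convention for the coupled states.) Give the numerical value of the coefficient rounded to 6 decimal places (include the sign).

−√(5/14) ≈ -0.597614

j₁+j₂−J=3  J+j₁−j₂=2  J−j₁+j₂=2  j₁+j₂+J+1=8
(j₁±m₁, j₂±m₂, J±M) = (1,4,5,0,3,1)
P² = 360/7
sum k=3..3:
  [3] −1/12 = -1/12
S = -1/12
C² = P²·S² = 5/14 ; C = -0.597614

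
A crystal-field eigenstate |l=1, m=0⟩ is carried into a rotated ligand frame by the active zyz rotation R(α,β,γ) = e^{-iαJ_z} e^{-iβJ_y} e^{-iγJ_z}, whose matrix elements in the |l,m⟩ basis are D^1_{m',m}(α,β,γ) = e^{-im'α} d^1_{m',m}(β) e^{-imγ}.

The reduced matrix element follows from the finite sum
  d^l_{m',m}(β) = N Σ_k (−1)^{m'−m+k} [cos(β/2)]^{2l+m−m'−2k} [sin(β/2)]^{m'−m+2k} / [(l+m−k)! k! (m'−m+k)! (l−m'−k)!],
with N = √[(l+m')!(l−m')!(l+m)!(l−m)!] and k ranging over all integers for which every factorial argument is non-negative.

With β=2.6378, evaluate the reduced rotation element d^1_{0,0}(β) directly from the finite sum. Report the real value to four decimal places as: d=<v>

d=-0.8758

d^1_{0,0}(β=2.6378) via the finite sum:
With c≡cos(β/2)=0.249241 and s≡sin(β/2)=0.968442, N=[1·1·1·1]^{1/2}=1.000000
Admissible k: 0..1 (factorial args all ≥0)
  k=0: (−1)^0·1.0000/(1)·0.2492^2·0.9684^0 = +0.062121
  k=1: (−1)^1·1.0000/(1)·0.2492^0·0.9684^2 = -0.937879
d^1_{0,0}(2.6378) = +0.062121 -0.937879 = -0.875758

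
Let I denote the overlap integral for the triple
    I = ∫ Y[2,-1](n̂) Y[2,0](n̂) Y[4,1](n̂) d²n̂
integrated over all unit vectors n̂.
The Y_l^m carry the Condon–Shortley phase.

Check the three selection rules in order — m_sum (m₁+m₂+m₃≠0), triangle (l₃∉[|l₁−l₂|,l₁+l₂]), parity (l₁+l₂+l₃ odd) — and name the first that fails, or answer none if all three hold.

none

azimuthal sum: -1 + 0 + 1 = 0  ✓
0 ≤ 4 ≤ 4 (triangle on l)  ✓
L = 2 + 2 + 4 = 8 (even)  ✓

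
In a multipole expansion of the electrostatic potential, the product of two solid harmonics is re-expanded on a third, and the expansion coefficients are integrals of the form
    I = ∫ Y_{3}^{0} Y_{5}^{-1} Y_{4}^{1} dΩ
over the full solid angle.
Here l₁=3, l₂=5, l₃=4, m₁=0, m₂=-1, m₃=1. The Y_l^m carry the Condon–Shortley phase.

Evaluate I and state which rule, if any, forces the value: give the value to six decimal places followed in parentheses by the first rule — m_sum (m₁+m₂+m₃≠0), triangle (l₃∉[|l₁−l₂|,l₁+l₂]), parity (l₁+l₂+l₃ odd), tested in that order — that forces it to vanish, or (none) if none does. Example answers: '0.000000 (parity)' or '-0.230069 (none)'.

Checks pass: Σm=0; 12 even; l₃=4∈[2,8].
(2·3+1)(2·5+1)(2·4+1) = 693
Δ: 4! 2! 6! / 13! → 1/180180
sum: t=1:−1/576 t=2:+1/144 t=3:−1/576 = 1/288
3j²(3 5 4; 0 0 0) = Δ·Π!·Σ² = 20/1001  (sign +1)
sum: t=1:−1/432 t=2:+1/192 t=3:−1/1440 = 19/8640
3j²(3 5 4; 0 -1 1) = Δ·Π!·Σ² = 361/30030  (sign -1)
combine: 4πI² = 693·20/1001·361/30030 = 2166/13013
take √, sign -1: I = -0.11508947
No selection rule forces the value: the integral is nonzero (none).

-0.115089 (none)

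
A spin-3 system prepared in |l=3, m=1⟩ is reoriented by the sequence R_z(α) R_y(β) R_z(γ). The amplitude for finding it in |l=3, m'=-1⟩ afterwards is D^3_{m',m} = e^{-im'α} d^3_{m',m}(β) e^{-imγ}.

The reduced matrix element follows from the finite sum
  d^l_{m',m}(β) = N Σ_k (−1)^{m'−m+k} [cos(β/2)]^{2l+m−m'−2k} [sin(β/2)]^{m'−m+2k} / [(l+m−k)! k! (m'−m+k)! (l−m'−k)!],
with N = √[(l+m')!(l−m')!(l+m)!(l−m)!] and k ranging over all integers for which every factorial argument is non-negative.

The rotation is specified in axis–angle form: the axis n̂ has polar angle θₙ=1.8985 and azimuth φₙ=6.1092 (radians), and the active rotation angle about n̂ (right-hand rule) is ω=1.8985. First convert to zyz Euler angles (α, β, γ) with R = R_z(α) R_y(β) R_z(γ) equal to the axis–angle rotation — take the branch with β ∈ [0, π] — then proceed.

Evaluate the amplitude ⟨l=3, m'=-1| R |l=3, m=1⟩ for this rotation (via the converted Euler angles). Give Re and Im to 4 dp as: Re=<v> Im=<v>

Re=0.3253 Im=-0.1180

Axis–angle → zyz. n̂ = (sinθₙcosφₙ, sinθₙsinφₙ, cosθₙ) = (+0.932490, -0.163897, -0.321870), ω = 1.8985.
R = I cosω + sinω [n̂]ₓ + (1−cosω) n̂n̂ᵀ gives
  R = [+0.827546, +0.102717, -0.551921; -0.506765, -0.286362, -0.813134; -0.241572, +0.952600, -0.184924]
β = atan2(√(R₁₃²+R₂₃²), R₃₃) = 1.756791; α = atan2(R₂₃, R₁₃) mod 2π = 4.116062; γ = atan2(R₃₂, −R₃₁) mod 2π = 1.322440
First d^3_{-1,1}(β=1.7568), then the phase factors e^{-i(-1)α} and e^{-i(1)γ}:
c=cos(1.756791/2)=0.638387, s=sin(1.756791/2)=0.769715; N=√[2·24·24·2]=48.000000
The bounds max(0,m−m')=2 and min(l+m,l−m')=4 give 3 terms
  k=2: (−1)^0·48.0000/(8)·0.6384^4·0.7697^2 = +0.590402
  k=3: (−1)^1·48.0000/(6)·0.6384^2·0.7697^4 = -1.144403
  k=4: (−1)^2·48.0000/(48)·0.6384^0·0.7697^6 = +0.207961
d^3_{-1,1}(1.7568) = +0.590402 -1.144403 +0.207961 = -0.346040
Phases: e^{-i·(-1)·4.1161}=-0.561607-0.827404i, e^{-i·(1)·1.3224}=+0.245811-0.969318i ⇒ D=+0.325301-0.117996i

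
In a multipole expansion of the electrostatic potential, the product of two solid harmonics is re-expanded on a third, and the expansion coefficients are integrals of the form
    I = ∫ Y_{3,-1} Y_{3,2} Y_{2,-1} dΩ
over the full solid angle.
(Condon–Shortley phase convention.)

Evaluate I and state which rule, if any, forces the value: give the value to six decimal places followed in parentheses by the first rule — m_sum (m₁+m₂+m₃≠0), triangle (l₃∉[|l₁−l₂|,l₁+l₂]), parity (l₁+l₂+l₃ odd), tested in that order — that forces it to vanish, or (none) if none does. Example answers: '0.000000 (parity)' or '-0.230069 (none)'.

Checks pass: Σm=0; 8 even; l₃=2∈[0,6].
(2·3+1)(2·3+1)(2·2+1) = 245
Δ: 4! 2! 2! / 9! → 1/3780
sum: t=1:−1/24 t=2:+1/4 t=3:−1/24 = 1/6
3j²(3 3 2; 0 0 0) = Δ·Π!·Σ² = 4/105  (sign +1)
sum: t=3:−1/12 t=4:+1/48 = -1/16
3j²(3 3 2; -1 2 -1) = Δ·Π!·Σ² = 1/28  (sign +1)
combine: 4πI² = 245·4/105·1/28 = 1/3
take √, sign +1: I = 0.16286750
No selection rule forces the value: the integral is nonzero (none).

0.162868 (none)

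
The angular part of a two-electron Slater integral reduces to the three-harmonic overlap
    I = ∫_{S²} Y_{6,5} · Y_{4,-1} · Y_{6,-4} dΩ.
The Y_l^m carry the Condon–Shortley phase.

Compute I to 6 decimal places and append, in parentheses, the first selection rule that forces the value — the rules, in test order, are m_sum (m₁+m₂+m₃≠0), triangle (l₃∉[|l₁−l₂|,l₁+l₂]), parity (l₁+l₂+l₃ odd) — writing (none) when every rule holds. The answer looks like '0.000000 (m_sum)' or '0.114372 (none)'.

0.047465 (none)

Rules hold: Σm=0, L=16 even, 2≤6≤10.
N = 13·9·13 = 1521
Δ = 4!·8!·4!/17! = 1/15315300
Racah Σ t=0..4: t=0:+1/829440 t=1:−1/25920 t=2:+1/9216 t=3:−1/25920 t=4:+1/829440 = 7/207360
⇒ 3j(6 4 6; 0 0 0)² = 28/2431, sgn +1
Racah Σ t=0..1: t=0:+1/725760 t=1:−1/967680 = 1/2903040
⇒ 3j(6 4 6; 5 -1 -4)² = 5/3094, sgn +1
4πI² = N·(3j₀)²·(3jₘ)² = 90/3179
I = +1·√(0.0283108/4π) = 0.04746473
No selection rule forces the value: the integral is nonzero (none).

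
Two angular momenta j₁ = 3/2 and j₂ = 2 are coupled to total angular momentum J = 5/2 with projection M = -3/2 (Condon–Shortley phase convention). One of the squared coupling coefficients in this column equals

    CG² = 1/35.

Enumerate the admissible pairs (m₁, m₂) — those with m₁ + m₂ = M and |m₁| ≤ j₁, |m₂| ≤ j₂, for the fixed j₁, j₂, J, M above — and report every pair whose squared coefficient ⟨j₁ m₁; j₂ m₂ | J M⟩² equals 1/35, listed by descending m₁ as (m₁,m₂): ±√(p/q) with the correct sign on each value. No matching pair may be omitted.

Admissible pairs with m₁+m₂ = M = -3/2: (-3/2,0), (-1/2,-1), (1/2,-2)
  (m₁,m₂)=(1/2,-2): CG² = 16/35, CG = +√(16/35)
  (m₁,m₂)=(-1/2,-1): CG² = 1/35, CG = +√(1/35)   ← matches the target
  (m₁,m₂)=(-3/2,0): CG² = 18/35, CG = −√(18/35)
Pairs with CG² = 1/35: (-1/2,-1): +√(1/35)

(-1/2,-1): +√(1/35)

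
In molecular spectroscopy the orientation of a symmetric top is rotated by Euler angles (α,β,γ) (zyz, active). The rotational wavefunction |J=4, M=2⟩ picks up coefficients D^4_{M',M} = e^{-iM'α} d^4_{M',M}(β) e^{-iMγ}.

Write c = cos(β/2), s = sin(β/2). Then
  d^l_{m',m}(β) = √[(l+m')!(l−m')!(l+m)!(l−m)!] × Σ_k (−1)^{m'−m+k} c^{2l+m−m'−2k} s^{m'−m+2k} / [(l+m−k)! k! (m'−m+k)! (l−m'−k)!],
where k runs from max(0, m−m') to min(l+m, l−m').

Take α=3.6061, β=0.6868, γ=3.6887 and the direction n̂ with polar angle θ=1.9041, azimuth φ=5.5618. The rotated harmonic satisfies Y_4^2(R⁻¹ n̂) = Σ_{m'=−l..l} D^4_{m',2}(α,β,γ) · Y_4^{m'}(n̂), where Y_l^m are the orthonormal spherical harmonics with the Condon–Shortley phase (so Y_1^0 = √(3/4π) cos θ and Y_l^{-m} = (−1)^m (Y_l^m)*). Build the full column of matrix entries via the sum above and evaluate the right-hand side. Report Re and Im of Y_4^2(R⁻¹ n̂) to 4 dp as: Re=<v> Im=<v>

Need the full column D^4_{m',2} for m'=−4..4 at α=3.6061, β=0.6868, γ=3.6887.
cos(β/2)=0.941615, sin(β/2)=0.336691
d^4_{-4,2}: single k=6 term ⇒ +0.006835;  D = +0.004936+0.004727i
d^4_{-3,2}: k∈[5..6] ⇒ +0.040547 -0.001728 = +0.038819;  D = -0.037093-0.011446i
d^4_{-2,2}: k∈[4..6] ⇒ +0.151534 -0.015499 +0.000165 = +0.136199;  D = +0.134345-0.022398i
d^4_{-1,2}: k∈[3..5] ⇒ +0.399554 -0.076627 +0.001959 = +0.324886;  D = -0.262573+0.191328i
d^4_{0,2}: k∈[2..4] ⇒ +0.749591 -0.255569 +0.012253 = +0.506275;  D = +0.232251-0.449860i
d^4_{1,2}: k∈[1..3] ⇒ +0.937523 -0.599331 +0.051085 = +0.389277;  D = -0.004700+0.389248i
d^4_{2,2}: k∈[0..2] ⇒ +0.618000 -0.948166 +0.151534 = -0.178632;  D = +0.078090+0.160659i
d^4_{3,2}: k∈[0..1] ⇒ -0.826817 +0.317136 = -0.509681;  D = -0.404557-0.310015i
d^4_{4,2}: single k=0 term ⇒ +0.418102;  D = -0.410629-0.078695i
Y_4^{m'}(θ=1.9041,φ=5.5618) and Σ D·Y over m':
  (+0.0049+0.0047i)·(-0.3414+0.0894i)  (-0.0371-0.0114i)·(+0.1932-0.2865i)  (+0.1343-0.0224i)·(-0.0096-0.0743i)  (-0.2626+0.1913i)·(+0.2472+0.2174i)  (+0.2323-0.4499i)·(+0.0201+0.0000i)  (-0.0047+0.3892i)·(-0.2472+0.2174i)  (+0.0781+0.1607i)·(-0.0096+0.0743i)  (-0.4046-0.3100i)·(-0.1932-0.2865i)  (-0.4106-0.0787i)·(-0.3414-0.0894i)
Y_4^2(R⁻¹ n̂) = -0.090991+0.125033i

Re=-0.0910 Im=0.1250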